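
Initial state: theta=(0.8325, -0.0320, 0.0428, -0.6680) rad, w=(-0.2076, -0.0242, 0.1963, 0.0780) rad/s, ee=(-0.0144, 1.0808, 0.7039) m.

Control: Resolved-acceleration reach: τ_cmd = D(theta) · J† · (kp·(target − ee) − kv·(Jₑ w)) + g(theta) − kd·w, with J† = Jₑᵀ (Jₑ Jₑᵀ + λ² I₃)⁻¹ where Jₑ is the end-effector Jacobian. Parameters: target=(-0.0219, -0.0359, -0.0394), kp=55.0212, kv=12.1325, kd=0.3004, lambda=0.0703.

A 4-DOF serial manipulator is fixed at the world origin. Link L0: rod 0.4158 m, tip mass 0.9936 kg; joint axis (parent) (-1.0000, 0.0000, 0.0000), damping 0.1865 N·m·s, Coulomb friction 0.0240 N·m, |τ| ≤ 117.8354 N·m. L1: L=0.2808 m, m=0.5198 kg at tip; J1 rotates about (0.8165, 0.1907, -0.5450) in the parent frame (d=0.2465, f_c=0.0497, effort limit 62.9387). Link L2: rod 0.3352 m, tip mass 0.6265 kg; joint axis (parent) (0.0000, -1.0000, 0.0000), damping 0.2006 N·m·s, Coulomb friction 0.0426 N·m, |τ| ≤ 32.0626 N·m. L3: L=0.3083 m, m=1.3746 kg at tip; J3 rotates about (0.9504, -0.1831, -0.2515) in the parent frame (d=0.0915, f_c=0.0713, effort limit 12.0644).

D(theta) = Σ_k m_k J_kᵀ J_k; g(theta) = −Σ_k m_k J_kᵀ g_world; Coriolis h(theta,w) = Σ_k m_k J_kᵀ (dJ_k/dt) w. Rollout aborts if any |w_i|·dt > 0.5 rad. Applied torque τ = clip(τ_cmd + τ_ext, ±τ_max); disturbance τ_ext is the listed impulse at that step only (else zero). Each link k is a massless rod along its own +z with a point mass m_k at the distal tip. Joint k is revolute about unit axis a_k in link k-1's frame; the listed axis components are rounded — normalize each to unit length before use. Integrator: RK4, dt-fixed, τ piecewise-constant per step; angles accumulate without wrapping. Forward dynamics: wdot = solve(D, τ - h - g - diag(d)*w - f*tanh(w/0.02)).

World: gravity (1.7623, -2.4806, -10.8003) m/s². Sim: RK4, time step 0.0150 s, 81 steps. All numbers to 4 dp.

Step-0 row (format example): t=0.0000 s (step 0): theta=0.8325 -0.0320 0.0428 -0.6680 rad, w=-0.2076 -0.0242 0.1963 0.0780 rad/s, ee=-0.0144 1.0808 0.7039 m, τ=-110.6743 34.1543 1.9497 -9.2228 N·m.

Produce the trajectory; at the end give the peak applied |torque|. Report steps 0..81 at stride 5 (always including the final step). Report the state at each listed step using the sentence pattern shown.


t=0.0750 s (step 5): theta=0.5959 -0.2257 -0.1017 -1.2676 rad, w=-4.3268 -4.0558 -4.5764 -10.6063 rad/s, ee=-0.0264 0.9465 0.6510 m, τ=-8.0573 1.6962 -1.0271 -2.8007 N·m.
t=0.1500 s (step 10): theta=0.3449 -0.4972 -0.6338 -2.0457 rad, w=-2.1521 -3.4707 -9.9744 -10.0075 rad/s, ee=-0.0570 0.6878 0.5583 m, τ=28.3724 -6.3201 -3.4748 5.5887 N·m.
t=0.2250 s (step 15): theta=0.2290 -0.8809 -1.5793 -2.6870 rad, w=-1.5749 -7.0698 -13.3993 -6.0523 rad/s, ee=-0.0941 0.5082 0.5024 m, τ=-19.6839 5.9564 -1.2498 3.1786 N·m.
t=0.3000 s (step 20): theta=0.1156 -1.3673 -2.4472 -2.8823 rad, w=-1.1689 -4.5240 -9.7823 1.2023 rad/s, ee=-0.0990 0.3889 0.3921 m, τ=-6.1900 7.2943 2.6996 -4.0815 N·m.
t=0.3750 s (step 25): theta=0.0644 -1.5160 -3.0544 -2.5947 rad, w=-0.1764 -0.1310 -6.5175 5.1729 rad/s, ee=-0.1028 0.2452 0.2718 m, τ=7.6862 7.1009 3.7334 -7.4153 N·m.
t=0.4500 s (step 30): theta=0.0666 -1.5232 -3.3514 -2.2281 rad, w=-0.0513 -0.7803 -0.7246 4.2227 rad/s, ee=-0.1328 0.1240 0.1968 m, τ=5.2774 5.1829 5.9660 -6.5942 N·m.
t=0.5250 s (step 35): theta=0.0889 -1.6017 -3.2992 -1.9583 rad, w=0.9176 -1.0031 1.3184 3.1744 rad/s, ee=-0.1249 0.0442 0.1497 m, τ=11.3251 4.2333 1.6127 -4.9102 N·m.
t=0.6000 s (step 40): theta=0.2030 -1.6403 -3.2068 -1.7321 rad, w=1.6207 0.0440 1.0879 2.7295 rad/s, ee=-0.0899 0.0025 0.1250 m, τ=-8.6463 3.4457 -2.9251 -3.2556 N·m.
t=0.6750 s (step 45): theta=0.2420 -1.6164 -3.1309 -1.5835 rad, w=-0.7922 0.5237 0.9517 1.2773 rad/s, ee=-0.0571 -0.0096 0.1127 m, τ=-15.4755 2.2180 -4.9429 -1.7816 N·m.
t=0.7500 s (step 50): theta=0.0917 -1.5562 -3.0692 -1.5100 rad, w=-3.0453 1.1456 0.6364 0.8804 rad/s, ee=-0.0367 -0.0117 0.0990 m, τ=-8.8504 1.9526 -3.6053 -1.7760 N·m.
t=0.8250 s (step 55): theta=-0.1758 -1.4454 -3.0416 -1.4356 rad, w=-3.7821 1.7116 0.0955 1.1133 rad/s, ee=-0.0254 -0.0158 0.0900 m, τ=4.2669 2.1014 -0.1497 -2.4956 N·m.
t=0.9000 s (step 60): theta=-0.4317 -1.3255 -3.0481 -1.3524 rad, w=-2.8762 1.3332 -0.2108 1.0341 rad/s, ee=-0.0208 -0.0265 0.0846 m, τ=13.2391 2.4053 2.5618 -3.1122 N·m.
t=0.9750 s (step 65): theta=-0.6005 -1.2529 -3.0668 -1.2843 rad, w=-1.6828 0.6383 -0.2664 0.7944 rad/s, ee=-0.0203 -0.0407 0.0757 m, τ=13.2076 3.1848 3.4557 -3.5810 N·m.
t=1.0500 s (step 70): theta=-0.6996 -1.2191 -3.0860 -1.2298 rad, w=-1.0856 0.3315 -0.2385 0.6721 rad/s, ee=-0.0206 -0.0543 0.0634 m, τ=9.5181 3.9734 3.4394 -3.9052 N·m.
t=1.1250 s (step 75): theta=-0.7829 -1.1954 -3.1017 -1.1832 rad, w=-1.2394 0.3310 -0.1756 0.5691 rad/s, ee=-0.0208 -0.0651 0.0506 m, τ=6.4887 4.4398 3.2939 -4.0674 N·m.
t=1.2000 s (step 80): theta=-0.8959 -1.1666 -3.1125 -1.1443 rad, w=-1.8001 0.4458 -0.1161 0.4759 rad/s, ee=-0.0212 -0.0725 0.0383 m, τ=6.3375 4.5518 3.4548 -4.1762 N·m.
t=1.2150 s (step 81): theta=-0.9238 -1.1597 -3.1141 -1.1373 rad, w=-1.9189 0.4729 -0.1075 0.4642 rad/s, ee=-0.0214 -0.0735 0.0358 m.
max |τ| (N·m): 110.6743


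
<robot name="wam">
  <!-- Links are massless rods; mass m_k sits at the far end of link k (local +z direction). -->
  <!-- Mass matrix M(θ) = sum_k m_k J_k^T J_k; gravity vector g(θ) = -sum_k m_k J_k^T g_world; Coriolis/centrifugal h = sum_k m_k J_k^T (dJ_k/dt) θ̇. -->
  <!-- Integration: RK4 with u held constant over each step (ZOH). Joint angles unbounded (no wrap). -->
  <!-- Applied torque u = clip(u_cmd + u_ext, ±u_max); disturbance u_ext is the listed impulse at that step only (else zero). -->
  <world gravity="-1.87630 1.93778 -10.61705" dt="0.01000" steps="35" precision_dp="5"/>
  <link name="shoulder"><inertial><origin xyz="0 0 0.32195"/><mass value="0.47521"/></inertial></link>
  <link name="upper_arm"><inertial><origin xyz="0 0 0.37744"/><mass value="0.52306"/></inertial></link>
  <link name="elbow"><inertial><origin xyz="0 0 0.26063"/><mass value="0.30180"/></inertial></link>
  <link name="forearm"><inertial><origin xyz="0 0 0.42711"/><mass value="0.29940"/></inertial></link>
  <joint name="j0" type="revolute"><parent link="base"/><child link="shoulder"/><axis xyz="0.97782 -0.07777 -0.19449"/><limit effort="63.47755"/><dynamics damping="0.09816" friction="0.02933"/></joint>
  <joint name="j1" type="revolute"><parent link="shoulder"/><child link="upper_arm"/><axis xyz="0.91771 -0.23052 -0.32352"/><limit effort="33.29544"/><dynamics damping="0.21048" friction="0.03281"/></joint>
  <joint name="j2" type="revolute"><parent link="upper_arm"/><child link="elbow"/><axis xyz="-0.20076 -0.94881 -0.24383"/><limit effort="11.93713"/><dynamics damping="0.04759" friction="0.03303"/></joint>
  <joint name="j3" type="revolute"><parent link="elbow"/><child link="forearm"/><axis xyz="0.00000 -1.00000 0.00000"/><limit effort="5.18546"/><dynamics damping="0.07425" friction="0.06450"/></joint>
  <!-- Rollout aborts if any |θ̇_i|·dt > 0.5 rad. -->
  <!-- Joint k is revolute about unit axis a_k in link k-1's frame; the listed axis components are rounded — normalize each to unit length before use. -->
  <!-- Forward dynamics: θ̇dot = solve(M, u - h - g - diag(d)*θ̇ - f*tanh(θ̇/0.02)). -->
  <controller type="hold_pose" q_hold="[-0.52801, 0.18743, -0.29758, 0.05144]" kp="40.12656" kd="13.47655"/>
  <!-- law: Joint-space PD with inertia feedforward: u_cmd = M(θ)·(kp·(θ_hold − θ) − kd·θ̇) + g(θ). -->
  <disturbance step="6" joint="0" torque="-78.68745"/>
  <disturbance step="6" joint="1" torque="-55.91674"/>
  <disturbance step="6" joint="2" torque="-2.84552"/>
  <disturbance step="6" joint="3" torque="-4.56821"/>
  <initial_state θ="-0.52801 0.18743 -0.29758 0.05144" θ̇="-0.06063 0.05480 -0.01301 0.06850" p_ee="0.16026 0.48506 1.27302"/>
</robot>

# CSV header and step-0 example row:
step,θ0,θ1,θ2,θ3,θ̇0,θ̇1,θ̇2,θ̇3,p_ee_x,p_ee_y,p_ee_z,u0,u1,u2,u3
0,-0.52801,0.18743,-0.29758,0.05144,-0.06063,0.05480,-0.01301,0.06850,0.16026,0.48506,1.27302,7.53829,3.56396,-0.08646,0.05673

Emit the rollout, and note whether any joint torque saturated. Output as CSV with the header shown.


step,θ0,θ1,θ2,θ3,θ̇0,θ̇1,θ̇2,θ̇3,p_ee_x,p_ee_y,p_ee_z,u0,u1,u2,u3
1,-0.52852,0.18788,-0.29748,0.05172,-0.04225,0.03411,0.01311,0.02109,0.15999,0.48528,1.27296,7.49824,3.55110,-0.07645,0.06632
2,-0.52887,0.18814,-0.29727,0.05177,-0.02790,0.01665,0.01379,0.01806,0.15978,0.48550,1.27292,7.46238,3.53870,-0.06604,0.07175
3,-0.52910,0.18826,-0.29706,0.05180,-0.01824,0.00583,0.01282,0.01578,0.15961,0.48570,1.27288,7.43058,3.52586,-0.05664,0.07648
4,-0.52926,0.18830,-0.29687,0.05182,-0.01253,0.00060,0.01094,0.01353,0.15948,0.48588,1.27284,7.40260,3.51267,-0.04835,0.08055
5,-0.52937,0.18831,-0.29670,0.05181,-0.00911,-0.00155,0.00881,0.01134,0.15937,0.48603,1.27281,7.37798,3.49994,-0.04114,0.08404
6,-0.52945,0.18830,-0.29656,0.05178,-0.00686,-0.00228,0.00678,0.00931,0.15929,0.48616,1.27278,-63.47755,-33.29544,-2.88043,-4.48118
7,-0.54108,0.20159,-0.29748,0.04398,-2.29166,2.61536,-0.20595,-1.52037,0.16045,0.48825,1.27080,17.04907,8.53831,0.36028,0.70702
8,-0.56173,0.22481,-0.29975,0.03101,-1.84674,2.04242,-0.24507,-1.08524,0.16258,0.49214,1.26702,16.03906,8.03453,0.32908,0.63602
9,-0.57835,0.24291,-0.30230,0.02187,-1.48332,1.58684,-0.26270,-0.75155,0.16427,0.49568,1.26371,15.12890,7.57236,0.30008,0.57369
10,-0.59166,0.25691,-0.30495,0.01567,-1.18462,1.22246,-0.26559,-0.49605,0.16562,0.49885,1.26086,14.30936,7.14935,0.27314,0.51874
11,-0.60226,0.26764,-0.30757,0.01171,-0.93787,0.92962,-0.25871,-0.30056,0.16669,0.50168,1.25845,13.57181,6.76294,0.24819,0.47011
12,-0.61060,0.27574,-0.31010,0.00947,-0.73324,0.69341,-0.24570,-0.15111,0.16753,0.50416,1.25643,12.90831,6.41058,0.22514,0.42695
13,-0.61707,0.28170,-0.31247,0.00854,-0.56303,0.50243,-0.22873,-0.03771,0.16817,0.50632,1.25478,12.31158,6.08978,0.20391,0.38861
14,-0.62198,0.28595,-0.31457,0.00842,-0.42151,0.35163,-0.17586,-0.01538,0.16867,0.50819,1.25345,11.77499,5.79816,0.18440,0.36110
15,-0.62560,0.28884,-0.31614,0.00842,-0.30341,0.22984,-0.12477,-0.00983,0.16905,0.50978,1.25239,11.29250,5.53341,0.16654,0.33742
16,-0.62814,0.29063,-0.31723,0.00845,-0.20474,0.13099,-0.08149,-0.00651,0.16936,0.51112,1.25156,10.85870,5.29338,0.15021,0.31601
17,-0.62977,0.29153,-0.31791,0.00849,-0.12236,0.05094,-0.04447,-0.00560,0.16958,0.51223,1.25094,10.46871,5.07603,0.13531,0.29677
18,-0.63065,0.29171,-0.31825,0.00854,-0.05607,-0.01004,-0.01463,-0.00551,0.16975,0.51312,1.25051,10.11814,4.87745,0.12209,0.27946
19,-0.63097,0.29141,-0.31837,0.00862,-0.00892,-0.04707,0.00216,0.00041,0.16985,0.51380,1.25023,9.80354,4.69191,0.11242,0.26403
20,-0.63088,0.29082,-0.31833,0.00871,0.02505,-0.06859,0.01501,0.00062,0.16991,0.51426,1.25008,9.52541,4.52395,0.10621,0.25191
21,-0.63050,0.29006,-0.31821,0.00885,0.05117,-0.08262,0.02078,0.00692,0.16994,0.51452,1.25005,9.27771,4.37266,0.10172,0.24090
22,-0.62989,0.28919,-0.31798,0.00893,0.07219,-0.09203,0.02727,0.00669,0.16994,0.51461,1.25010,9.05520,4.23653,0.09929,0.23252
23,-0.62908,0.28823,-0.31769,0.00902,0.08954,-0.09885,0.03325,0.00483,0.16992,0.51455,1.25023,8.85520,4.11415,0.09732,0.22525
24,-0.62811,0.28721,-0.31738,0.00914,0.10389,-0.10403,0.03636,0.00653,0.16989,0.51434,1.25043,8.67547,4.00424,0.09547,0.21832
25,-0.62701,0.28615,-0.31702,0.00924,0.11552,-0.10739,0.04015,0.00510,0.16985,0.51402,1.25068,8.51402,3.90560,0.09399,0.21252
26,-0.62581,0.28507,-0.31664,0.00936,0.12497,-0.10976,0.04155,0.00692,0.16979,0.51360,1.25099,8.36904,3.81717,0.09257,0.20693
27,-0.62452,0.28396,-0.31623,0.00946,0.13246,-0.11089,0.04415,0.00530,0.16972,0.51309,1.25133,8.23891,3.73797,0.09136,0.20231
28,-0.62317,0.28285,-0.31582,0.00957,0.13834,-0.11147,0.04460,0.00687,0.16965,0.51250,1.25170,8.12215,3.66710,0.09017,0.19779
29,-0.62177,0.28173,-0.31539,0.00967,0.14278,-0.11122,0.04626,0.00534,0.16956,0.51186,1.25211,8.01745,3.60377,0.08910,0.19407
30,-0.62032,0.28062,-0.31496,0.00979,0.14605,-0.11069,0.04598,0.00688,0.16948,0.51116,1.25253,7.92362,3.54724,0.08805,0.19038
31,-0.61885,0.27952,-0.31451,0.00989,0.14825,-0.10957,0.04704,0.00535,0.16939,0.51041,1.25297,7.83957,3.49684,0.08709,0.18740
32,-0.61736,0.27842,-0.31408,0.01001,0.14960,-0.10838,0.04627,0.00686,0.16929,0.50964,1.25343,7.76434,3.45198,0.08613,0.18438
33,-0.61586,0.27735,-0.31363,0.01011,0.15016,-0.10674,0.04691,0.00532,0.16919,0.50884,1.25389,7.69705,3.41211,0.08526,0.18199
34,-0.61436,0.27628,-0.31320,0.01022,0.15012,-0.10515,0.04580,0.00684,0.16909,0.50801,1.25436,7.63690,3.37673,0.08436,0.17949
35,-0.61286,0.27524,-0.31276,0.01032,0.14950,-0.10322,0.04617,0.00528,0.16899,0.50718,1.25483,,,,
# any joint saturated: yes


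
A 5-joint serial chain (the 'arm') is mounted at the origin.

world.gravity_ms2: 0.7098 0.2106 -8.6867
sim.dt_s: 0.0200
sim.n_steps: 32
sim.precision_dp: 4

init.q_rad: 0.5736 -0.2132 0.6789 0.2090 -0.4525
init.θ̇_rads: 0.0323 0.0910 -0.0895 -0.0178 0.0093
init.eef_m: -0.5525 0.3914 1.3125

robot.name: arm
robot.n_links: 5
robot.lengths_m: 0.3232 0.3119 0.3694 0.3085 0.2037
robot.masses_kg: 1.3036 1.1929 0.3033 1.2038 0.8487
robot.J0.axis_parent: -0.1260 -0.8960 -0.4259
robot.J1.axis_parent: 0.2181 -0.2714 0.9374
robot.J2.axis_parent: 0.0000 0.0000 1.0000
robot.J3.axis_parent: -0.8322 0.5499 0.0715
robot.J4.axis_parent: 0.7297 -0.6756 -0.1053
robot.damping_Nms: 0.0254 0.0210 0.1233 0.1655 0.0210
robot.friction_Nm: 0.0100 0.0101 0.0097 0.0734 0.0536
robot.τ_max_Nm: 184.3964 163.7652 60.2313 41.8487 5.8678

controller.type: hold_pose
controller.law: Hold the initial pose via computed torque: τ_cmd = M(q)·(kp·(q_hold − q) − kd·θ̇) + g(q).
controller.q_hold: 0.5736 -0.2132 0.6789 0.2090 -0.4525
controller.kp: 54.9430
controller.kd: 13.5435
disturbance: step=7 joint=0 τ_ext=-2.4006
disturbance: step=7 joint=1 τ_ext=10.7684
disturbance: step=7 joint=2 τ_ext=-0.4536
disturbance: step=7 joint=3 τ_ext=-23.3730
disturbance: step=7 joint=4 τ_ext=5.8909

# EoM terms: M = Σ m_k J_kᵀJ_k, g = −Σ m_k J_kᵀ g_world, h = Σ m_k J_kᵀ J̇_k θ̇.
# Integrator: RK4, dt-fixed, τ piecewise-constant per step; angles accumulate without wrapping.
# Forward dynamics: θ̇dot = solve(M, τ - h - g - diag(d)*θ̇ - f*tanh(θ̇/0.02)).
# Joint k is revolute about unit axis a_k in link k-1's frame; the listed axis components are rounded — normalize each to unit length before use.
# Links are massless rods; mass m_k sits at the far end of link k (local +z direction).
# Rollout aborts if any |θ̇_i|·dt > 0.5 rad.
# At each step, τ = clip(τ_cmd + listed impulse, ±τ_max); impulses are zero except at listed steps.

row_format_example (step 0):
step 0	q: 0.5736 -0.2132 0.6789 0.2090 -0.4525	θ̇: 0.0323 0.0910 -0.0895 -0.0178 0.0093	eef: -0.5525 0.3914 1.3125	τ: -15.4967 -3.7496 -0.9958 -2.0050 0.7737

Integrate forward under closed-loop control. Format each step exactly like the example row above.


step 1	q: 0.5742 -0.2119 0.6781 0.2085 -0.4526	θ̇: 0.0221 0.0667 -0.0495 -0.0082 0.0146	eef: -0.5538 0.3913 1.3121	τ: -15.0114 -3.5561 -0.9573 -2.0667 0.7901
step 2	q: 0.5746 -0.2112 0.6781 0.2081 -0.4528	θ̇: 0.0151 0.0480 -0.0328 -0.0025 0.0162	eef: -0.5547 0.3913 1.3118	τ: -14.6079 -3.3962 -0.9229 -2.1116 0.8030
step 3	q: 0.5749 -0.2107 0.6783 0.2077 -0.4529	θ̇: 0.0090 0.0383 -0.0339 0.0053 0.0211	eef: -0.5553 0.3913 1.3115	τ: -14.2734 -3.2646 -0.8935 -2.1476 0.8132
step 4	q: 0.5751 -0.2105 0.6786 0.2075 -0.4531	θ̇: 0.0039 0.0327 -0.0387 0.0122 0.0255	eef: -0.5557 0.3913 1.3114	τ: -13.9979 -3.1574 -0.8694 -2.1762 0.8214
step 5	q: 0.5753 -0.2104 0.6788 0.2073 -0.4532	θ̇: 0.0001 0.0273 -0.0404 0.0163 0.0269	eef: -0.5559 0.3914 1.3113	τ: -13.7717 -3.0701 -0.8498 -2.1989 0.8283
step 6	q: 0.5753 -0.2105 0.6791 0.2072 -0.4533	θ̇: -0.0025 0.0223 -0.0404 0.0186 0.0267	eef: -0.5560 0.3914 1.3113	τ: -13.5867 -2.9991 -0.8338 -2.2170 0.8339
step 7	q: 0.5754 -0.2106 0.6794 0.2072 -0.4534	θ̇: -0.0045 0.0183 -0.0401 0.0199 0.0262	eef: -0.5560 0.3914 1.3112	τ: -15.8367 7.8267 -1.2745 -25.6044 5.8678
step 8	q: 0.5760 -0.2140 0.6849 0.1880 -0.4661	θ̇: 0.0605 -0.2758 0.4203 -1.8608 -1.1830	eef: -0.5587 0.3859 1.3130	τ: -12.6672 -5.9081 -0.6249 4.3891 -0.5961
step 9	q: 0.5765 -0.2156 0.6857 0.1589 -0.4820	θ̇: -0.0034 0.0557 -0.2335 -1.0936 -0.4714	eef: -0.5631 0.3762 1.3161	τ: -12.7551 -5.2150 -0.5647 3.1450 -0.3412
step 10	q: 0.5762 -0.2137 0.6802 0.1417 -0.4876	θ̇: -0.0241 0.1220 -0.3039 -0.6400 -0.1038	eef: -0.5662 0.3692 1.3184	τ: -12.8300 -4.6592 -0.5475 2.1203 -0.1285
step 11	q: 0.5757 -0.2113 0.6748 0.1319 -0.4879	θ̇: -0.0263 0.1019 -0.2036 -0.3618 0.0330	eef: -0.5683 0.3645 1.3200	τ: -12.8868 -4.2093 -0.5470 1.2700 0.0627
step 12	q: 0.5752 -0.2096 0.6720 0.1264 -0.4873	θ̇: -0.0215 0.0616 -0.0895 -0.1876 0.0291	eef: -0.5696 0.3617 1.3210	τ: -12.9215 -3.8416 -0.5511 0.5628 0.2391
step 13	q: 0.5748 -0.2087 0.6710 0.1240 -0.4867	θ̇: -0.0181 0.0380 -0.0270 -0.0518 0.0237	eef: -0.5701 0.3603 1.3215	τ: -12.9407 -3.5432 -0.5579 -0.0232 0.3855
step 14	q: 0.5744 -0.2080 0.6705 0.1241 -0.4862	θ̇: -0.0102 -0.0002 0.0372 0.0325 0.0070	eef: -0.5701 0.3601 1.3216	τ: -12.9522 -3.3045 -0.5658 -0.4909 0.5020
step 15	q: 0.5743 -0.2084 0.6717 0.1252 -0.4863	θ̇: -0.0019 -0.0295 0.0487 0.0903 0.0025	eef: -0.5697 0.3606 1.3215	τ: -12.9564 -3.1182 -0.5699 -0.8486 0.5899
step 16	q: 0.5744 -0.2093 0.6728 0.1273 -0.4864	θ̇: 0.0036 -0.0473 0.0526 0.1335 0.0035	eef: -0.5689 0.3616 1.3213	τ: -12.9596 -2.9745 -0.5765 -1.1385 0.6600
step 17	q: 0.5745 -0.2105 0.6741 0.1301 -0.4866	θ̇: 0.0078 -0.0611 0.0584 0.1606 0.0007	eef: -0.5680 0.3630 1.3209	τ: -12.9619 -2.8644 -0.5846 -1.3727 0.7168
step 18	q: 0.5747 -0.2119 0.6755 0.1335 -0.4867	θ̇: 0.0104 -0.0689 0.0607 0.1789 0.0039	eef: -0.5669 0.3646 1.3205	τ: -12.9634 -2.7817 -0.5938 -1.5607 0.7610
step 19	q: 0.5750 -0.2134 0.6769 0.1370 -0.4869	θ̇: 0.0125 -0.0748 0.0641 0.1860 -0.0004	eef: -0.5658 0.3664 1.3200	τ: -12.9641 -2.7209 -0.6034 -1.7109 0.7971
step 20	q: 0.5752 -0.2150 0.6783 0.1407 -0.4870	θ̇: 0.0133 -0.0753 0.0625 0.1905 0.0054	eef: -0.5646 0.3682 1.3195	τ: -12.9643 -2.6777 -0.6133 -1.8297 0.8237
step 21	q: 0.5755 -0.2166 0.6798 0.1443 -0.4872	θ̇: 0.0140 -0.0760 0.0634 0.1863 0.0000	eef: -0.5635 0.3700 1.3190	τ: -12.9641 -2.6483 -0.6228 -1.9231 0.8461
step 22	q: 0.5758 -0.2182 0.6811 0.1479 -0.4873	θ̇: 0.0137 -0.0726 0.0597 0.1825 0.0049	eef: -0.5623 0.3718 1.3184	τ: -12.9636 -2.6298 -0.6323 -1.9955 0.8616
step 23	q: 0.5761 -0.2197 0.6825 0.1513 -0.4875	θ̇: 0.0135 -0.0703 0.0589 0.1728 0.0004	eef: -0.5612 0.3735 1.3179	τ: -12.9630 -2.6197 -0.6413 -2.0512 0.8747
step 24	q: 0.5764 -0.2212 0.6838 0.1546 -0.4876	θ̇: 0.0126 -0.0649 0.0541 0.1650 0.0050	eef: -0.5602 0.3751 1.3174	τ: -12.9623 -2.6160 -0.6499 -2.0932 0.8829
step 25	q: 0.5767 -0.2225 0.6851 0.1577 -0.4878	θ̇: 0.0121 -0.0611 0.0526 0.1530 0.0010	eef: -0.5593 0.3766 1.3169	τ: -12.9617 -2.6171 -0.6579 -2.1244 0.8901
step 26	q: 0.5769 -0.2238 0.6862 0.1606 -0.4879	θ̇: 0.0109 -0.0552 0.0477 0.1435 0.0047	eef: -0.5584 0.3780 1.3165	τ: -12.9611 -2.6216 -0.6654 -2.1468 0.8938
step 27	q: 0.5772 -0.2250 0.6874 0.1632 -0.4881	θ̇: 0.0102 -0.0511 0.0460 0.1311 0.0016	eef: -0.5575 0.3793 1.3161	τ: -12.9607 -2.6286 -0.6723 -2.1625 0.8972
step 28	q: 0.5774 -0.2260 0.6884 0.1656 -0.4882	θ̇: 0.0090 -0.0454 0.0414 0.1213 0.0047	eef: -0.5568 0.3805 1.3157	τ: -12.9603 -2.6372 -0.6787 -2.1728 0.8983
step 29	q: 0.5776 -0.2270 0.6894 0.1678 -0.4883	θ̇: 0.0083 -0.0416 0.0401 0.1096 0.0022	eef: -0.5561 0.3816 1.3153	τ: -12.9602 -2.6469 -0.6845 -2.1790 0.8994
step 30	q: 0.5777 -0.2279 0.6904 0.1698 -0.4885	θ̇: 0.0073 -0.0366 0.0360 0.1003 0.0047	eef: -0.5555 0.3826 1.3150	τ: -12.9601 -2.6570 -0.6898 -2.1821 0.8990
step 31	q: 0.5779 -0.2287 0.6913 0.1716 -0.4886	θ̇: 0.0066 -0.0334 0.0350 0.0898 0.0028	eef: -0.5550 0.3835 1.3147	τ: -12.9602 -2.6673 -0.6946 -2.1828 0.8988
step 32	q: 0.5780 -0.2294 0.6922 0.1732 -0.4888	θ̇: 0.0057 -0.0292 0.0316 0.0815 0.0046	eef: -0.5545 0.3843 1.3144


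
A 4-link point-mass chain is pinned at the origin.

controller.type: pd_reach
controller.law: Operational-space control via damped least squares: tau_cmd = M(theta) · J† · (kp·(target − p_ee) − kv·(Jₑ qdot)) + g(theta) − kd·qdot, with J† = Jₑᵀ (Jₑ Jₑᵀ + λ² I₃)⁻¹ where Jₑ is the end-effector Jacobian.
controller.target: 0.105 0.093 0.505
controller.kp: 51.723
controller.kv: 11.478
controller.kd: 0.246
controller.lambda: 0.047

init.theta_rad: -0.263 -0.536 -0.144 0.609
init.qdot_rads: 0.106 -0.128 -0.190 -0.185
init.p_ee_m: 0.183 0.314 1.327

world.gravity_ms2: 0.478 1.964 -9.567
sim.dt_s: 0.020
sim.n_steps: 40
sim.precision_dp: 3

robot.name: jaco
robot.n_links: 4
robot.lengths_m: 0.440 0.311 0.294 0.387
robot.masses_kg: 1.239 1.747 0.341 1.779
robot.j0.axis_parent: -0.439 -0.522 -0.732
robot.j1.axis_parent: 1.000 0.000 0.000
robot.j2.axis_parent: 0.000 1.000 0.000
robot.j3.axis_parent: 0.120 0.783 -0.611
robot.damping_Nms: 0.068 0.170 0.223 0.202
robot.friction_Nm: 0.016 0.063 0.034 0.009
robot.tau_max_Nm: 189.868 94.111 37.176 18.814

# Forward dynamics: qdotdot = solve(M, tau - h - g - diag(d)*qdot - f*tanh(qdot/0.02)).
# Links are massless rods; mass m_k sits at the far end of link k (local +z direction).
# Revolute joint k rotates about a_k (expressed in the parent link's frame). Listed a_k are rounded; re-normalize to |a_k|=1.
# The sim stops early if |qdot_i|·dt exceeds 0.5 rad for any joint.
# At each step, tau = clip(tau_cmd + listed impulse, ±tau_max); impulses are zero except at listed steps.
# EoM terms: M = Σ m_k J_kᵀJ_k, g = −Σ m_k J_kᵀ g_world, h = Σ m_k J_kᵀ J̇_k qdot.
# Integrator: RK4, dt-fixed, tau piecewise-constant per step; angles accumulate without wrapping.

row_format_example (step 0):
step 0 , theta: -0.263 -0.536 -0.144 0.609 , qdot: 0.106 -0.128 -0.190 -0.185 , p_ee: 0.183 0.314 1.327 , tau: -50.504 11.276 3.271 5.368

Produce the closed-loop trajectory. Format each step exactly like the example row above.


step 1 , theta: -0.294 -0.566 -0.184 0.658 , qdot: -3.188 -2.780 -3.529 4.525 , p_ee: 0.179 0.316 1.321 , tau: -44.560 13.490 1.858 3.202
step 2 , theta: -0.386 -0.639 -0.264 0.748 , qdot: -6.022 -4.587 -4.203 4.109 , p_ee: 0.175 0.316 1.306 , tau: -40.315 15.674 -0.586 2.641
step 3 , theta: -0.533 -0.746 -0.341 0.810 , qdot: -8.743 -6.058 -3.326 1.840 , p_ee: 0.171 0.315 1.284 , tau: -32.786 15.180 -3.431 2.016
step 4 , theta: -0.732 -0.878 -0.388 0.820 , qdot: -11.176 -7.116 -1.050 -0.933 , p_ee: 0.167 0.311 1.256 , tau: -22.058 11.457 -5.800 0.991
step 5 , theta: -0.974 -1.026 -0.379 0.781 , qdot: -12.994 -7.581 1.976 -2.789 , p_ee: 0.165 0.303 1.222 , tau: -10.582 6.012 -6.877 -0.278
step 6 , theta: -1.244 -1.176 -0.312 0.722 , qdot: -13.990 -7.407 4.610 -2.869 , p_ee: 0.163 0.290 1.183 , tau: -0.397 0.950 -6.528 -1.416
step 7 , theta: -1.526 -1.318 -0.203 0.676 , qdot: -14.223 -6.793 6.121 -1.496 , p_ee: 0.163 0.274 1.139 , tau: 7.348 -2.279 -5.274 -2.190
step 8 , theta: -1.808 -1.446 -0.074 0.663 , qdot: -13.940 -6.017 6.652 0.217 , p_ee: 0.164 0.256 1.093 , tau: 12.304 -3.324 -3.781 -2.569
step 9 , theta: -2.081 -1.559 0.060 0.680 , qdot: -13.383 -5.279 6.672 1.466 , p_ee: 0.167 0.237 1.045 , tau: 14.846 -2.727 -2.439 -2.632
step 10 , theta: -2.342 -1.658 0.192 0.716 , qdot: -12.712 -4.670 6.479 2.135 , p_ee: 0.169 0.218 0.999 , tau: 15.641 -1.333 -1.360 -2.503
step 11 , theta: -2.589 -1.746 0.320 0.761 , qdot: -12.016 -4.203 6.214 2.373 , p_ee: 0.170 0.200 0.956 , tau: 15.255 0.194 -0.516 -2.276
step 12 , theta: -2.823 -1.827 0.441 0.808 , qdot: -11.345 -3.861 5.936 2.351 , p_ee: 0.172 0.184 0.915 , tau: 14.118 1.465 0.154 -2.010
step 13 , theta: -3.044 -1.901 0.558 0.853 , qdot: -10.726 -3.620 5.677 2.187 , p_ee: 0.173 0.169 0.878 , tau: 12.551 2.298 0.709 -1.745
step 14 , theta: -3.253 -1.972 0.669 0.895 , qdot: -10.171 -3.458 5.447 1.958 , p_ee: 0.173 0.156 0.845 , tau: 10.789 2.640 1.186 -1.509
step 15 , theta: -3.452 -2.040 0.776 0.931 , qdot: -9.684 -3.364 5.252 1.709 , p_ee: 0.174 0.145 0.816 , tau: 9.012 2.500 1.609 -1.317
step 16 , theta: -3.642 -2.107 0.880 0.963 , qdot: -9.262 -3.333 5.090 1.468 , p_ee: 0.174 0.135 0.791 , tau: 7.352 1.912 1.992 -1.177
step 17 , theta: -3.824 -2.174 0.981 0.990 , qdot: -8.892 -3.370 4.958 1.246 , p_ee: 0.174 0.127 0.769 , tau: 5.910 0.914 2.341 -1.090
step 18 , theta: -3.998 -2.242 1.079 1.013 , qdot: -8.553 -3.487 4.848 1.044 , p_ee: 0.175 0.120 0.750 , tau: 4.760 -0.451 2.662 -1.051
step 19 , theta: -4.166 -2.314 1.175 1.032 , qdot: -8.215 -3.707 4.751 0.848 , p_ee: 0.176 0.114 0.734 , tau: 3.945 -2.134 2.954 -1.055
step 20 , theta: -4.327 -2.392 1.269 1.047 , qdot: -7.833 -4.060 4.655 0.631 , p_ee: 0.177 0.109 0.721 , tau: 3.491 -4.058 3.217 -1.093
step 21 , theta: -4.479 -2.478 1.361 1.057 , qdot: -7.349 -4.580 4.540 0.353 , p_ee: 0.178 0.105 0.711 , tau: 3.413 -6.067 3.439 -1.161
step 22 , theta: -4.620 -2.577 1.451 1.060 , qdot: -6.680 -5.297 4.370 -0.018 , p_ee: 0.180 0.103 0.702 , tau: 3.734 -7.790 3.597 -1.265
step 23 , theta: -4.744 -2.692 1.535 1.056 , qdot: -5.717 -6.205 4.075 -0.472 , p_ee: 0.183 0.101 0.694 , tau: 4.409 -8.479 3.639 -1.436
step 24 , theta: -4.846 -2.826 1.612 1.042 , qdot: -4.384 -7.210 3.573 -0.901 , p_ee: 0.187 0.100 0.687 , tau: 5.092 -7.362 3.476 -1.734
step 25 , theta: -4.918 -2.979 1.677 1.021 , qdot: -2.790 -8.090 2.863 -1.091 , p_ee: 0.190 0.100 0.680 , tau: 5.180 -4.868 3.002 -2.234
step 26 , theta: -4.958 -3.147 1.726 1.000 , qdot: -1.324 -8.622 2.134 -0.951 , p_ee: 0.194 0.100 0.672 , tau: 4.545 -2.544 2.141 -2.937
step 27 , theta: -4.974 -3.321 1.764 0.984 , qdot: -0.331 -8.772 1.625 -0.679 , p_ee: 0.197 0.100 0.661 , tau: 3.665 -1.178 0.919 -3.722
step 28 , theta: -4.975 -3.495 1.793 0.972 , qdot: 0.195 -8.665 1.387 -0.510 , p_ee: 0.199 0.099 0.650 , tau: 2.930 -0.578 -0.541 -4.452
step 29 , theta: -4.968 -3.666 1.820 0.962 , qdot: 0.439 -8.429 1.325 -0.502 , p_ee: 0.200 0.099 0.638 , tau: 2.414 -0.367 -2.097 -5.065
step 30 , theta: -4.958 -3.832 1.847 0.951 , qdot: 0.559 -8.138 1.343 -0.609 , p_ee: 0.200 0.098 0.625 , tau: 2.046 -0.296 -3.650 -5.552
step 31 , theta: -4.946 -3.992 1.874 0.937 , qdot: 0.634 -7.822 1.386 -0.774 , p_ee: 0.200 0.096 0.612 , tau: 1.731 -0.238 -5.138 -5.927
step 32 , theta: -4.933 -4.145 1.902 0.920 , qdot: 0.701 -7.489 1.430 -0.962 , p_ee: 0.199 0.094 0.600 , tau: 1.384 -0.132 -6.526 -6.206
step 33 , theta: -4.918 -4.291 1.931 0.899 , qdot: 0.773 -7.141 1.465 -1.149 , p_ee: 0.198 0.092 0.588 , tau: 0.930 0.048 -7.789 -6.408
step 34 , theta: -4.902 -4.430 1.960 0.875 , qdot: 0.855 -6.777 1.488 -1.322 , p_ee: 0.196 0.089 0.576 , tau: 0.300 0.310 -8.913 -6.548
step 35 , theta: -4.884 -4.562 1.990 0.847 , qdot: 0.945 -6.391 1.497 -1.471 , p_ee: 0.193 0.086 0.565 , tau: -0.561 0.654 -9.888 -6.640
step 36 , theta: -4.864 -4.685 2.020 0.816 , qdot: 1.041 -5.982 1.490 -1.587 , p_ee: 0.190 0.082 0.554 , tau: -1.696 1.068 -10.712 -6.698
step 37 , theta: -4.842 -4.801 2.049 0.784 , qdot: 1.140 -5.547 1.465 -1.664 , p_ee: 0.185 0.079 0.544 , tau: -3.122 1.536 -11.384 -6.730
step 38 , theta: -4.819 -4.907 2.078 0.750 , qdot: 1.235 -5.087 1.419 -1.696 , p_ee: 0.180 0.075 0.535 , tau: -4.822 2.034 -11.908 -6.742
step 39 , theta: -4.793 -5.004 2.106 0.717 , qdot: 1.323 -4.604 1.352 -1.677 , p_ee: 0.174 0.071 0.526 , tau: -6.743 2.530 -12.289 -6.738
step 40 , theta: -4.766 -5.091 2.132 0.684 , qdot: 1.395 -4.106 1.263 -1.608 , p_ee: 0.168 0.068 0.518


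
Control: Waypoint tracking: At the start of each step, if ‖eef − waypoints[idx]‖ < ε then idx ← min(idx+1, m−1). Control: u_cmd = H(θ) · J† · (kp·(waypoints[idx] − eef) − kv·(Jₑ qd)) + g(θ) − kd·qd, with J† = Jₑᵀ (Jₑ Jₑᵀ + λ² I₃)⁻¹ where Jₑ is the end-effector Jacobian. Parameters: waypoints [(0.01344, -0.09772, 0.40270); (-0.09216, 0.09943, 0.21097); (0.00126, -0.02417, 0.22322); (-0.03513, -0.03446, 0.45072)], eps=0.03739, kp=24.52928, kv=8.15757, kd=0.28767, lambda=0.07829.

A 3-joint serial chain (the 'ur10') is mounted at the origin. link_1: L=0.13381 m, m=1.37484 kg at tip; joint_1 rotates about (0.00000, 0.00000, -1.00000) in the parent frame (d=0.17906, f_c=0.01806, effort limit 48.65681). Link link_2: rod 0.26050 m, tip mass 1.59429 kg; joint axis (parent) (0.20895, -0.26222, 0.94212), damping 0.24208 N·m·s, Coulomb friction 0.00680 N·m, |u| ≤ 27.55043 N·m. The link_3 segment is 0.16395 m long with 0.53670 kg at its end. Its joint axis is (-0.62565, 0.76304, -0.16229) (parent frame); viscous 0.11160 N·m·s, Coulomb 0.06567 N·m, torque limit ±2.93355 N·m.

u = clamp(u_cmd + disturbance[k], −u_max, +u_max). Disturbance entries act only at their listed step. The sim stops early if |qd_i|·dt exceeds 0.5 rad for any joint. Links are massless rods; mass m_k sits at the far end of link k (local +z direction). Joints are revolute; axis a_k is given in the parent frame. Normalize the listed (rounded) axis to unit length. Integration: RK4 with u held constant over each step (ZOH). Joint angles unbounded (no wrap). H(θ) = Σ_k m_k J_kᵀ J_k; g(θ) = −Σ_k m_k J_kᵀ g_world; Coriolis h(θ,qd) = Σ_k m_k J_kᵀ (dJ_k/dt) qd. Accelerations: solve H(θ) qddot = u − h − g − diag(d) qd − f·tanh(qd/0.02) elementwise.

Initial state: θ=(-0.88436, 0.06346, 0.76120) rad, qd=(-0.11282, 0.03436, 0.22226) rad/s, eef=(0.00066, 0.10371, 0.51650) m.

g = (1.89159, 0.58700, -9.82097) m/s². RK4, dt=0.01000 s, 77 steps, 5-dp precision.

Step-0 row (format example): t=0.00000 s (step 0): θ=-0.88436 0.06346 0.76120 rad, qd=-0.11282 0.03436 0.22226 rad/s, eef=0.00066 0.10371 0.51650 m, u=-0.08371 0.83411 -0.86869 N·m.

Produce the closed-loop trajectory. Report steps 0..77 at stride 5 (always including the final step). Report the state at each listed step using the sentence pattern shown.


t=0.05000 s (step 5): θ=-0.88349 0.07831 0.76247 rad, qd=0.00974 0.48445 -0.02774 rad/s, eef=-0.00070 0.10196 0.51687 m, u=-0.09980 0.59564 -0.73165 N·m.
t=0.10000 s (step 10): θ=-0.88355 0.10620 0.76002 rad, qd=-0.00602 0.60431 -0.06823 rad/s, eef=-0.00341 0.09802 0.51807 m, u=-0.08233 0.50246 -0.69371 N·m.
t=0.15000 s (step 15): θ=-0.88403 0.13723 0.75603 rad, qd=-0.01266 0.63082 -0.08752 rad/s, eef=-0.00633 0.09338 0.51948 m, u=-0.07011 0.44899 -0.66908 N·m.
t=0.20000 s (step 20): θ=-0.88474 0.16889 0.75153 rad, qd=-0.01640 0.63354 -0.09135 rad/s, eef=-0.00916 0.08848 0.52091 m, u=-0.05896 0.40625 -0.65133 N·m.
t=0.25000 s (step 25): θ=-0.88561 0.20045 0.74699 rad, qd=-0.01932 0.62875 -0.08964 rad/s, eef=-0.01183 0.08348 0.52227 m, u=-0.04780 0.36689 -0.63586 N·m.
t=0.30000 s (step 30): θ=-0.88661 0.23171 0.74260 rad, qd=-0.02179 0.62141 -0.08594 rad/s, eef=-0.01431 0.07844 0.52356 m, u=-0.03645 0.32875 -0.62115 N·m.
t=0.35000 s (step 35): θ=-0.88773 0.26257 0.73842 rad, qd=-0.02396 0.61315 -0.08137 rad/s, eef=-0.01660 0.07340 0.52475 m, u=-0.02491 0.29121 -0.60675 N·m.
t=0.40000 s (step 40): θ=-0.88895 0.29300 0.73448 rad, qd=-0.02591 0.60452 -0.07632 rad/s, eef=-0.01869 0.06836 0.52585 m, u=-0.01326 0.25415 -0.59255 N·m.
t=0.45000 s (step 45): θ=-0.89027 0.32301 0.73080 rad, qd=-0.02773 0.59576 -0.07095 rad/s, eef=-0.02060 0.06335 0.52685 m, u=-0.00158 0.21757 -0.57853 N·m.
t=0.50000 s (step 50): θ=-0.89167 0.35257 0.72739 rad, qd=-0.02950 0.58702 -0.06534 rad/s, eef=-0.02233 0.05838 0.52777 m, u=0.01006 0.18153 -0.56471 N·m.
t=0.55000 s (step 55): θ=-0.89317 0.38170 0.72427 rad, qd=-0.03137 0.57836 -0.05957 rad/s, eef=-0.02388 0.05345 0.52859 m, u=0.02160 0.14607 -0.55108 N·m.
t=0.60000 s (step 60): θ=-0.89477 0.41039 0.72144 rad, qd=-0.03347 0.56986 -0.05377 rad/s, eef=-0.02527 0.04857 0.52933 m, u=0.03298 0.11122 -0.53765 N·m.
t=0.65000 s (step 65): θ=-0.89648 0.43867 0.71890 rad, qd=-0.03593 0.56155 -0.04809 rad/s, eef=-0.02650 0.04375 0.52999 m, u=0.04415 0.07701 -0.52437 N·m.
t=0.70000 s (step 70): θ=-0.89834 0.46654 0.71663 rad, qd=-0.03892 0.55346 -0.04273 rad/s, eef=-0.02757 0.03898 0.53057 m, u=0.05509 0.04343 -0.51119 N·m.
t=0.75000 s (step 75): θ=-0.90035 0.49401 0.71462 rad, qd=-0.04256 0.54559 -0.03787 rad/s, eef=-0.02850 0.03428 0.53108 m, u=0.06578 0.01049 -0.49802 N·m.
t=0.77000 s (step 77): θ=-0.90122 0.50488 0.71388 rad, qd=-0.04423 0.54251 -0.03610 rad/s, eef=-0.02884 0.03242 0.53126 m.


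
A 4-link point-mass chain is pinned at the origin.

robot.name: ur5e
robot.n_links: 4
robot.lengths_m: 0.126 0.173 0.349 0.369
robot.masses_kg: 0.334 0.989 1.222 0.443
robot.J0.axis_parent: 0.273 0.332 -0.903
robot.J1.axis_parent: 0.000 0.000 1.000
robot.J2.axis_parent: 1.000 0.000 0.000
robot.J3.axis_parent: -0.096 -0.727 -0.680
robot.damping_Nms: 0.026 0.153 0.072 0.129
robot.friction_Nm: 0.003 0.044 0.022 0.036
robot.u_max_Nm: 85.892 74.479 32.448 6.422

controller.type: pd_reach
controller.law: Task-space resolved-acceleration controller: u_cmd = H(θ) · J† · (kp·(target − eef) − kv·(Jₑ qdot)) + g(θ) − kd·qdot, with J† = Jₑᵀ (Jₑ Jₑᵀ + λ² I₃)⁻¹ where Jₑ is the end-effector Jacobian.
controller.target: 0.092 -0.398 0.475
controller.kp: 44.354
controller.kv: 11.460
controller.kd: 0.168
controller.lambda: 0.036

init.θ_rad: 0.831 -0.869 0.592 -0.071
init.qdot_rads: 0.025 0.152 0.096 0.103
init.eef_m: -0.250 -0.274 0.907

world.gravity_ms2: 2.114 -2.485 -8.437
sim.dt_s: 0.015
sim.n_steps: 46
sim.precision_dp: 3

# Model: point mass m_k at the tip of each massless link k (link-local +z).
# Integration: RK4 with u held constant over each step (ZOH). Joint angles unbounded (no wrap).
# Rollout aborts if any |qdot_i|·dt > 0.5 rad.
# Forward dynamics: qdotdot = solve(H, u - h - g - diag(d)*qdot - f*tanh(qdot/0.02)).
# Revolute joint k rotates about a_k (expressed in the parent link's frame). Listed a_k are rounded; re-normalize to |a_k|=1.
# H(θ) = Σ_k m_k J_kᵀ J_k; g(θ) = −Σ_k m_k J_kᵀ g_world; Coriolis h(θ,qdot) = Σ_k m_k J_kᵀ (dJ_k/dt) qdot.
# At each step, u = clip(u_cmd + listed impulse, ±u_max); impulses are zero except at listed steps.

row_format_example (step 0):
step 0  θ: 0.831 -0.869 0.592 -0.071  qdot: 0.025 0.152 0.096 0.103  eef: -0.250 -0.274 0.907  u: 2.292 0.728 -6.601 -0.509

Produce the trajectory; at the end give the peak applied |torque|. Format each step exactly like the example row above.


step 1  θ: 0.847 -0.870 0.593 -0.078  qdot: 2.128 -0.308 0.032 -0.991  eef: -0.250 -0.276 0.906  u: 1.594 0.057 -5.881 -0.127
step 2  θ: 0.891 -0.877 0.593 -0.097  qdot: 3.648 -0.536 -0.062 -1.517  eef: -0.248 -0.279 0.905  u: 0.827 -0.919 -5.282 0.104
step 3  θ: 0.954 -0.887 0.591 -0.123  qdot: 4.703 -0.820 -0.194 -1.949  eef: -0.245 -0.283 0.905  u: 0.052 -1.975 -4.693 0.282
step 4  θ: 1.029 -0.902 0.587 -0.156  qdot: 5.331 -1.258 -0.355 -2.418  eef: -0.240 -0.288 0.904  u: -0.688 -2.979 -4.082 0.426
step 5  θ: 1.111 -0.926 0.580 -0.196  qdot: 5.558 -1.873 -0.529 -2.949  eef: -0.234 -0.294 0.904  u: -1.341 -3.801 -3.457 0.533
step 6  θ: 1.193 -0.960 0.571 -0.245  qdot: 5.413 -2.639 -0.697 -3.513  eef: -0.227 -0.299 0.904  u: -1.841 -4.310 -2.839 0.595
step 7  θ: 1.271 -1.006 0.559 -0.302  qdot: 4.951 -3.493 -0.853 -4.045  eef: -0.218 -0.305 0.904  u: -2.126 -4.413 -2.248 0.604
step 8  θ: 1.340 -1.064 0.545 -0.366  qdot: 4.257 -4.352 -0.999 -4.468  eef: -0.208 -0.310 0.904  u: -2.167 -4.107 -1.710 0.556
step 9  θ: 1.398 -1.136 0.529 -0.435  qdot: 3.437 -5.147 -1.147 -4.723  eef: -0.196 -0.314 0.904  u: -1.985 -3.487 -1.256 0.455
step 10  θ: 1.443 -1.218 0.511 -0.506  qdot: 2.600 -5.847 -1.308 -4.795  eef: -0.182 -0.318 0.904  u: -1.632 -2.697 -0.931 0.316
step 11  θ: 1.477 -1.310 0.490 -0.577  qdot: 1.832 -6.457 -1.485 -4.704  eef: -0.167 -0.322 0.903  u: -1.154 -1.869 -0.786 0.156
step 12  θ: 1.499 -1.411 0.467 -0.646  qdot: 1.184 -7.008 -1.680 -4.488  eef: -0.151 -0.325 0.903  u: -0.562 -1.092 -0.881 -0.009
step 13  θ: 1.513 -1.520 0.440 -0.711  qdot: 0.686 -7.538 -1.886 -4.184  eef: -0.134 -0.329 0.902  u: 0.183 -0.409 -1.291 -0.168
step 14  θ: 1.521 -1.636 0.410 -0.771  qdot: 0.365 -8.078 -2.090 -3.819  eef: -0.117 -0.333 0.900  u: 1.178 0.168 -2.117 -0.317
step 15  θ: 1.526 -1.762 0.378 -0.825  qdot: 0.277 -8.631 -2.255 -3.407  eef: -0.099 -0.337 0.899  u: 2.575 0.636 -3.490 -0.451
step 16  θ: 1.532 -1.895 0.343 -0.873  qdot: 0.554 -9.113 -2.291 -2.962  eef: -0.083 -0.341 0.897  u: 4.473 0.988 -5.468 -0.567
step 17  θ: 1.547 -2.032 0.311 -0.914  qdot: 1.472 -9.185 -1.979 -2.525  eef: -0.067 -0.345 0.895  u: 6.498 1.178 -7.627 -0.656
step 18  θ: 1.583 -2.164 0.288 -0.949  qdot: 3.352 -8.154 -0.985 -2.263  eef: -0.052 -0.348 0.892  u: 7.167 1.136 -8.515 -0.691
step 19  θ: 1.651 -2.271 0.284 -0.984  qdot: 5.764 -5.979 0.565 -2.467  eef: -0.038 -0.352 0.888  u: 5.193 0.986 -6.992 -0.653
step 20  θ: 1.749 -2.347 0.302 -1.026  qdot: 7.381 -4.158 1.780 -3.082  eef: -0.024 -0.357 0.881  u: 1.869 1.120 -4.390 -0.597
step 21  θ: 1.864 -2.403 0.333 -1.076  qdot: 7.832 -3.257 2.374 -3.655  eef: -0.009 -0.366 0.871  u: -1.116 1.648 -2.364 -0.609
step 22  θ: 1.979 -2.448 0.371 -1.133  qdot: 7.551 -2.822 2.610 -3.921  eef: 0.005 -0.376 0.858  u: -3.332 2.400 -1.255 -0.708
step 23  θ: 2.088 -2.488 0.411 -1.192  qdot: 6.928 -2.527 2.689 -3.882  eef: 0.018 -0.389 0.843  u: -4.867 3.207 -0.848 -0.863
step 24  θ: 2.186 -2.523 0.451 -1.248  qdot: 6.178 -2.266 2.699 -3.645  eef: 0.031 -0.403 0.827  u: -5.868 3.964 -0.877 -1.035
step 25  θ: 2.273 -2.555 0.491 -1.300  qdot: 5.417 -2.017 2.678 -3.320  eef: 0.043 -0.418 0.810  u: -6.458 4.613 -1.146 -1.193
step 26  θ: 2.349 -2.583 0.531 -1.347  qdot: 4.702 -1.778 2.643 -2.987  eef: 0.054 -0.433 0.794  u: -6.738 5.131 -1.523 -1.321
step 27  θ: 2.415 -2.608 0.571 -1.390  qdot: 4.060 -1.551 2.605 -2.694  eef: 0.064 -0.448 0.777  u: -6.792 5.518 -1.931 -1.411
step 28  θ: 2.472 -2.629 0.610 -1.428  qdot: 3.498 -1.339 2.568 -2.459  eef: 0.073 -0.462 0.760  u: -6.688 5.788 -2.325 -1.466
step 29  θ: 2.520 -2.648 0.648 -1.464  qdot: 3.013 -1.144 2.534 -2.285  eef: 0.082 -0.474 0.744  u: -6.479 5.962 -2.683 -1.490
step 30  θ: 2.563 -2.663 0.686 -1.497  qdot: 2.599 -0.966 2.504 -2.165  eef: 0.089 -0.486 0.728  u: -6.209 6.060 -2.994 -1.490
step 31  θ: 2.599 -2.676 0.723 -1.528  qdot: 2.246 -0.804 2.478 -2.087  eef: 0.097 -0.496 0.713  u: -5.909 6.103 -3.257 -1.472
step 32  θ: 2.631 -2.687 0.760 -1.559  qdot: 1.946 -0.657 2.454 -2.041  eef: 0.103 -0.505 0.699  u: -5.600 6.106 -3.474 -1.443
step 33  θ: 2.658 -2.696 0.797 -1.590  qdot: 1.690 -0.524 2.433 -2.016  eef: 0.110 -0.513 0.685  u: -5.297 6.084 -3.650 -1.406
step 34  θ: 2.682 -2.702 0.833 -1.620  qdot: 1.470 -0.403 2.413 -2.006  eef: 0.115 -0.519 0.672  u: -5.009 6.046 -3.791 -1.365
step 35  θ: 2.702 -2.707 0.870 -1.649  qdot: 1.282 -0.293 2.395 -2.005  eef: 0.121 -0.524 0.659  u: -4.740 6.000 -3.902 -1.323
step 36  θ: 2.721 -2.711 0.905 -1.679  qdot: 1.119 -0.193 2.376 -2.009  eef: 0.126 -0.528 0.648  u: -4.492 5.950 -3.988 -1.280
step 37  θ: 2.736 -2.713 0.941 -1.710  qdot: 0.978 -0.100 2.358 -2.014  eef: 0.131 -0.531 0.636  u: -4.266 5.900 -4.052 -1.237
step 38  θ: 2.750 -2.714 0.976 -1.740  qdot: 0.852 -0.019 2.338 -2.023  eef: 0.136 -0.533 0.626  u: -4.061 5.854 -4.100 -1.195
step 39  θ: 2.762 -2.713 1.011 -1.770  qdot: 0.717 0.022 2.304 -2.046  eef: 0.141 -0.534 0.616  u: -3.883 5.821 -4.125 -1.151
step 40  θ: 2.772 -2.713 1.045 -1.801  qdot: 0.588 0.052 2.266 -2.069  eef: 0.145 -0.535 0.607  u: -3.731 5.798 -4.134 -1.109
step 41  θ: 2.780 -2.712 1.079 -1.832  qdot: 0.484 0.098 2.235 -2.079  eef: 0.150 -0.535 0.598  u: -3.593 5.773 -4.140 -1.070
step 42  θ: 2.787 -2.710 1.113 -1.863  qdot: 0.397 0.152 2.209 -2.083  eef: 0.154 -0.534 0.590  u: -3.468 5.747 -4.141 -1.032
step 43  θ: 2.792 -2.707 1.146 -1.894  qdot: 0.324 0.209 2.184 -2.083  eef: 0.158 -0.533 0.582  u: -3.352 5.722 -4.137 -0.994
step 44  θ: 2.797 -2.703 1.178 -1.925  qdot: 0.260 0.267 2.159 -2.082  eef: 0.162 -0.531 0.575  u: -3.244 5.697 -4.130 -0.957
step 45  θ: 2.800 -2.699 1.210 -1.957  qdot: 0.204 0.325 2.133 -2.079  eef: 0.165 -0.530 0.568  u: -3.144 5.673 -4.119 -0.918
step 46  θ: 2.803 -2.693 1.242 -1.988  qdot: 0.155 0.383 2.106 -2.075  eef: 0.169 -0.527 0.562
max |u| (N·m): 8.515


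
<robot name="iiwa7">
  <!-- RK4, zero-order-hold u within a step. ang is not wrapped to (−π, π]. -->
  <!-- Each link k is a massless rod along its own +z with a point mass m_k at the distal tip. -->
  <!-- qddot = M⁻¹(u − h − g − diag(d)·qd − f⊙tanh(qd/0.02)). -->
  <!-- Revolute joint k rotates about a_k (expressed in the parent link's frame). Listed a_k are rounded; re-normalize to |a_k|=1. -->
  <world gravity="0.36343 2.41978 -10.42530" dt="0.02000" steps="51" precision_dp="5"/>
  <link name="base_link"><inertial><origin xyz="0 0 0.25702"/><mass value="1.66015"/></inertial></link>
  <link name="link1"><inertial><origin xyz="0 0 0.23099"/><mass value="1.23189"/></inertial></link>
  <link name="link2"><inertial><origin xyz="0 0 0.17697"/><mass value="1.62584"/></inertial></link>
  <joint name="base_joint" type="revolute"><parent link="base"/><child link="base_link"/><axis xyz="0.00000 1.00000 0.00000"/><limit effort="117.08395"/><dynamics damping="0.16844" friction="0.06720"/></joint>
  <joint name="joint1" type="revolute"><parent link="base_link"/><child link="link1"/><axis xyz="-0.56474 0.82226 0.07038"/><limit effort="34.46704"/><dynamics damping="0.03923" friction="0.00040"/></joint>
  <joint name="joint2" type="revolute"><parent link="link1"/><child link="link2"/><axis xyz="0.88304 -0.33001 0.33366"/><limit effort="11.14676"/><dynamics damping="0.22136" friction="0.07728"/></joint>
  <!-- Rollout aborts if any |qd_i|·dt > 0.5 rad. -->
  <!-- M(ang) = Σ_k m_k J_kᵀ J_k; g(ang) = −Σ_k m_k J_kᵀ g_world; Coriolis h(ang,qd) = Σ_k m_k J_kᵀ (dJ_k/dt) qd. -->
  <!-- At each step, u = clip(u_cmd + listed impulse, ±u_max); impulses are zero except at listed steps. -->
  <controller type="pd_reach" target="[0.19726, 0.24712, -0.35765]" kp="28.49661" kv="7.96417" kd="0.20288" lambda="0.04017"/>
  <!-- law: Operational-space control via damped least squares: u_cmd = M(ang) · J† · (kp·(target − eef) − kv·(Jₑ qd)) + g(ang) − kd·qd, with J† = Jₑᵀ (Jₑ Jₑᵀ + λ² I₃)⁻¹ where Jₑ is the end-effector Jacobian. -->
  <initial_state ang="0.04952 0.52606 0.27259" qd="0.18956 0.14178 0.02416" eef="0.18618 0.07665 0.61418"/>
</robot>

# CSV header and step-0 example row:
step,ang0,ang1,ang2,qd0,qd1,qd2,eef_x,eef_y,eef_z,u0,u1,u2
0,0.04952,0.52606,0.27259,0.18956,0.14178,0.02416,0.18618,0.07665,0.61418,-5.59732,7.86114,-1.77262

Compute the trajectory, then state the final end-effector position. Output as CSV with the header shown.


step,ang0,ang1,ang2,qd0,qd1,qd2,eef_x,eef_y,eef_z,u0,u1,u2
1,0.03975,0.56466,0.30980,-1.12358,3.58998,3.42775,0.18975,0.07902,0.60966,-5.90532,5.15998,-1.80979
2,0.00928,0.65608,0.38717,-1.90484,5.49169,4.16655,0.19389,0.08588,0.59907,-5.62333,2.88405,-1.17126
3,-0.03394,0.77777,0.46834,-2.41051,6.65179,3.86844,0.19807,0.09733,0.58302,-4.94272,0.91950,-0.42405
4,-0.08539,0.91793,0.53822,-2.73391,7.35346,3.06562,0.20195,0.11232,0.56174,-4.21774,-0.78865,0.27077
5,-0.14199,1.06882,0.58915,-2.92853,7.72993,1.99257,0.20536,0.12956,0.53544,-3.64991,-2.31949,0.88353
6,-0.20153,1.22469,0.61716,-3.02846,7.85230,0.78762,0.20820,0.14772,0.50439,-3.27859,-3.74821,1.42825
7,-0.26230,1.38087,0.62065,-3.05364,7.76709,-0.42881,0.21041,0.16553,0.46896,-3.04849,-5.12660,1.91971
8,-0.32296,1.53381,0.60119,-3.01389,7.52435,-1.51379,0.21190,0.18170,0.42961,-2.86667,-6.48158,2.34940
9,-0.38210,1.68033,0.56094,-2.90035,7.13079,-2.49538,0.21258,0.19522,0.38704,-2.64805,-7.80451,2.76366
10,-0.43816,1.81788,0.50282,-2.70558,6.63342,-3.28804,0.21234,0.20538,0.34213,-2.33515,-9.07053,3.14500
11,-0.48942,1.94487,0.43125,-2.41757,6.08090,-3.82966,0.21111,0.21172,0.29592,-1.90132,-10.24257,3.47075
12,-0.53386,2.06065,0.35166,-2.02319,5.51814,-4.08212,0.20885,0.21409,0.24951,-1.34653,-11.27811,3.71737
13,-0.56924,2.16537,0.26997,-1.51146,4.97915,-4.03400,0.20559,0.21266,0.20394,-0.68974,-12.13498,3.86608
14,-0.59316,2.25973,0.19205,-0.87649,4.48150,-3.70358,0.20138,0.20792,0.16015,0.03512,-12.77605,3.90779
15,-0.60316,2.34457,0.12310,-0.11998,4.02455,-3.13925,0.19629,0.20061,0.11884,0.77845,-13.17331,3.84576
16,-0.59701,2.42060,0.06711,0.73305,3.59610,-2.41886,0.19033,0.19162,0.08049,1.49305,-13.31213,3.69619
17,-0.57296,2.48816,0.02636,1.67187,3.16889,-1.62559,0.18349,0.18186,0.04534,2.08106,-13.19113,3.48212
18,-0.52956,2.54704,0.00155,2.66676,2.72025,-0.83968,0.17575,0.17219,0.01349,2.45301,-12.82045,3.22848
19,-0.46611,2.59666,-0.00818,3.67575,2.23512,-0.12921,0.16713,0.16334,-0.01507,2.53071,-12.21771,2.95766
20,-0.38291,2.63596,-0.00582,4.64121,1.67975,0.33952,0.15768,0.15593,-0.04043,2.25454,-11.40098,2.72645
21,-0.28123,2.66392,0.00471,5.52684,1.10191,0.70677,0.14755,0.15044,-0.06274,1.60508,-10.39460,2.48535
22,-0.16312,2.68024,0.02158,6.28787,0.51370,0.97217,0.13720,0.14705,-0.08221,0.58272,-9.21492,2.23058
23,-0.03149,2.68481,0.04260,6.88114,-0.07396,1.12343,0.12713,0.14587,-0.09920,-0.77198,-7.88233,1.96330
24,0.10994,2.67780,0.06551,7.27168,-0.64447,1.16553,0.11786,0.14684,-0.11422,-2.37699,-6.42819,1.68133
25,0.25690,2.65973,0.08826,7.43737,-1.17847,1.11182,0.10979,0.14985,-0.12786,-4.10925,-4.89973,1.38384
26,0.40487,2.63153,0.10913,7.37507,-1.65583,0.98145,0.10319,0.15465,-0.14069,-5.81735,-3.36041,1.07357
27,0.54950,2.59449,0.12683,7.10519,-2.05839,0.79874,0.09816,0.16090,-0.15318,-7.35460,-1.88130,0.75700
28,0.68707,2.55025,0.14059,6.66984,-2.37307,0.59178,0.09468,0.16822,-0.16564,-8.61718,-0.52701,0.44290
29,0.81481,2.50061,0.15023,6.12367,-2.59431,0.38821,0.09267,0.17616,-0.17820,-9.56320,0.65669,0.14053
30,0.93107,2.44743,0.15603,5.52162,-2.72472,0.21001,0.09199,0.18434,-0.19084,-10.20589,1.64825,-0.14193
31,1.03520,2.39244,0.15864,4.90958,-2.77375,0.07018,0.09249,0.19238,-0.20347,-10.59225,2.44796,-0.39825
32,1.12734,2.33720,0.15916,4.32197,-2.74298,0.02320,0.09402,0.19999,-0.21597,-10.78175,3.07069,-0.64265
33,1.20817,2.28305,0.15904,3.77560,-2.66333,0.00282,0.09645,0.20691,-0.22821,-10.83127,3.54217,-0.84952
34,1.27861,2.23086,0.15877,3.28061,-2.54957,-0.00011,0.09963,0.21305,-0.24008,-10.78816,3.88711,-1.01837
35,1.33971,2.18116,0.15856,2.84015,-2.41446,0.00477,0.10339,0.21838,-0.25142,-10.68897,4.12898,-1.15073
36,1.39256,2.13428,0.15846,2.45304,-2.26775,0.01130,0.10759,0.22294,-0.26215,-10.56029,4.28845,-1.25025
37,1.43818,2.09037,0.15848,2.11560,-2.11593,0.01847,0.11210,0.22677,-0.27219,-10.42057,4.38298,-1.32237
38,1.47752,2.04949,0.15863,1.82301,-1.96413,0.02415,0.11682,0.22996,-0.28150,-10.28194,4.42696,-1.37159
39,1.51141,2.01162,0.15886,1.57011,-1.81609,0.02627,0.12165,0.23258,-0.29006,-10.15196,4.43197,-1.40176
40,1.54060,1.97665,0.15913,1.35188,-1.67374,0.02580,0.12652,0.23472,-0.29789,-10.03501,4.40719,-1.41710
41,1.56574,1.94446,0.15939,1.16362,-1.53793,0.02472,0.13137,0.23643,-0.30500,-9.93329,4.35988,-1.42152
42,1.58737,1.91492,0.15966,1.00118,-1.40933,0.02360,0.13613,0.23780,-0.31143,-9.84745,4.29585,-1.41777
43,1.60598,1.88788,0.15990,0.86095,-1.28833,0.02254,0.14078,0.23888,-0.31721,-9.77720,4.21970,-1.40791
44,1.62199,1.86318,0.16013,0.73980,-1.17508,0.02153,0.14528,0.23971,-0.32239,-9.72167,4.13507,-1.39357
45,1.63573,1.84067,0.16034,0.63506,-1.06954,0.02047,0.14960,0.24035,-0.32701,-9.67962,4.04484,-1.37600
46,1.64753,1.82019,0.16052,0.54446,-0.97155,0.01929,0.15372,0.24083,-0.33112,-9.64966,3.95133,-1.35617
47,1.65764,1.80160,0.16068,0.46604,-0.88086,0.01790,0.15764,0.24119,-0.33477,-9.63034,3.85632,-1.33488
48,1.66628,1.78475,0.16081,0.39816,-0.79714,0.01629,0.16134,0.24144,-0.33799,-9.62023,3.76128,-1.31273
49,1.67367,1.76951,0.16091,0.33938,-0.72005,0.01447,0.16483,0.24161,-0.34082,-9.61797,3.66731,-1.29022
50,1.67995,1.75576,0.16097,0.28851,-0.64920,0.01250,0.16809,0.24172,-0.34331,-9.62228,3.57532,-1.26776
51,1.68529,1.74336,0.16100,0.24448,-0.58419,0.01046,0.17113,0.24179,-0.34550,,,
# final eef position (m): 0.17113 0.24179 -0.34550
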